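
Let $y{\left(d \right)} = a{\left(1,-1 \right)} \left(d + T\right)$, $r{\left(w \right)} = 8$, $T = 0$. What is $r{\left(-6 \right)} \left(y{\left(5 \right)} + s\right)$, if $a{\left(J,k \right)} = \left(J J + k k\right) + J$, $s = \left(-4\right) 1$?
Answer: $88$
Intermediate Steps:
$s = -4$
$a{\left(J,k \right)} = J + J^{2} + k^{2}$ ($a{\left(J,k \right)} = \left(J^{2} + k^{2}\right) + J = J + J^{2} + k^{2}$)
$y{\left(d \right)} = 3 d$ ($y{\left(d \right)} = \left(1 + 1^{2} + \left(-1\right)^{2}\right) \left(d + 0\right) = \left(1 + 1 + 1\right) d = 3 d$)
$r{\left(-6 \right)} \left(y{\left(5 \right)} + s\right) = 8 \left(3 \cdot 5 - 4\right) = 8 \left(15 - 4\right) = 8 \cdot 11 = 88$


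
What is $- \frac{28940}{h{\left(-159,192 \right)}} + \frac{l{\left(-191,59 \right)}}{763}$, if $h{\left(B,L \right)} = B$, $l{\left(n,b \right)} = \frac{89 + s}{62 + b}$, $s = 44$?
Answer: $\frac{381692681}{2097051} \approx 182.01$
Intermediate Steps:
$l{\left(n,b \right)} = \frac{133}{62 + b}$ ($l{\left(n,b \right)} = \frac{89 + 44}{62 + b} = \frac{133}{62 + b}$)
$- \frac{28940}{h{\left(-159,192 \right)}} + \frac{l{\left(-191,59 \right)}}{763} = - \frac{28940}{-159} + \frac{133 \frac{1}{62 + 59}}{763} = \left(-28940\right) \left(- \frac{1}{159}\right) + \frac{133}{121} \cdot \frac{1}{763} = \frac{28940}{159} + 133 \cdot \frac{1}{121} \cdot \frac{1}{763} = \frac{28940}{159} + \frac{133}{121} \cdot \frac{1}{763} = \frac{28940}{159} + \frac{19}{13189} = \frac{381692681}{2097051}$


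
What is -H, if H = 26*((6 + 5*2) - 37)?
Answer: 546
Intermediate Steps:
H = -546 (H = 26*((6 + 10) - 37) = 26*(16 - 37) = 26*(-21) = -546)
-H = -1*(-546) = 546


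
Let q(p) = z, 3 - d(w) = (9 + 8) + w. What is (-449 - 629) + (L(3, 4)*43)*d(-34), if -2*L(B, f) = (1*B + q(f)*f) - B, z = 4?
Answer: -7958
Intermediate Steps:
d(w) = -14 - w (d(w) = 3 - ((9 + 8) + w) = 3 - (17 + w) = 3 + (-17 - w) = -14 - w)
q(p) = 4
L(B, f) = -2*f (L(B, f) = -((1*B + 4*f) - B)/2 = -((B + 4*f) - B)/2 = -2*f)
(-449 - 629) + (L(3, 4)*43)*d(-34) = (-449 - 629) + (-2*4*43)*(-14 - 1*(-34)) = -1078 + (-8*43)*(-14 + 34) = -1078 - 344*20 = -1078 - 6880 = -7958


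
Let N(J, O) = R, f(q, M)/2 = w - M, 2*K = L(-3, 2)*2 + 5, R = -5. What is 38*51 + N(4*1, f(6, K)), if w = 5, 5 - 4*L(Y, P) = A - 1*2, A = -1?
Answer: 1933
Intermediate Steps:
L(Y, P) = 2 (L(Y, P) = 5/4 - (-1 - 1*2)/4 = 5/4 - (-1 - 2)/4 = 5/4 - 1/4*(-3) = 5/4 + 3/4 = 2)
K = 9/2 (K = (2*2 + 5)/2 = (4 + 5)/2 = (1/2)*9 = 9/2 ≈ 4.5000)
f(q, M) = 10 - 2*M (f(q, M) = 2*(5 - M) = 10 - 2*M)
N(J, O) = -5
38*51 + N(4*1, f(6, K)) = 38*51 - 5 = 1938 - 5 = 1933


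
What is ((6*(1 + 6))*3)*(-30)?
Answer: -3780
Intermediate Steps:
((6*(1 + 6))*3)*(-30) = ((6*7)*3)*(-30) = (42*3)*(-30) = 126*(-30) = -3780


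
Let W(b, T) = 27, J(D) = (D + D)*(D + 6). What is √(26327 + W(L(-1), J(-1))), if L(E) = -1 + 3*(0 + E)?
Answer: √26354 ≈ 162.34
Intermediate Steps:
J(D) = 2*D*(6 + D) (J(D) = (2*D)*(6 + D) = 2*D*(6 + D))
L(E) = -1 + 3*E
√(26327 + W(L(-1), J(-1))) = √(26327 + 27) = √26354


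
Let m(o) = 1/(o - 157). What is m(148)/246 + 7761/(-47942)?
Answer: -4307699/26535897 ≈ -0.16233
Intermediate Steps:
m(o) = 1/(-157 + o)
m(148)/246 + 7761/(-47942) = 1/((-157 + 148)*246) + 7761/(-47942) = (1/246)/(-9) + 7761*(-1/47942) = -⅑*1/246 - 7761/47942 = -1/2214 - 7761/47942 = -4307699/26535897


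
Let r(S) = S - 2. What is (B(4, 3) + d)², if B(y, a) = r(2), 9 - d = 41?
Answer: 1024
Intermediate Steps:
d = -32 (d = 9 - 1*41 = 9 - 41 = -32)
r(S) = -2 + S
B(y, a) = 0 (B(y, a) = -2 + 2 = 0)
(B(4, 3) + d)² = (0 - 32)² = (-32)² = 1024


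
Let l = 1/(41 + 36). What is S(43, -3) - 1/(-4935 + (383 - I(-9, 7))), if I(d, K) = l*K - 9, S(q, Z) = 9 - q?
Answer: -1699105/49974 ≈ -34.000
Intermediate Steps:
l = 1/77 ≈ 0.012987
I(d, K) = -9 + K/77 (I(d, K) = K/77 - 9 = -9 + K/77)
S(43, -3) - 1/(-4935 + (383 - I(-9, 7))) = (9 - 1*43) - 1/(-4935 + (383 - (-9 + (1/77)*7))) = (9 - 43) - 1/(-4935 + (383 - (-9 + 1/11))) = -34 - 1/(-4935 + (383 - 1*(-98/11))) = -34 - 1/(-4935 + (383 + 98/11)) = -34 - 1/(-4935 + 4311/11) = -34 - 1/(-49974/11) = -34 - 1*(-11/49974) = -34 + 11/49974 = -1699105/49974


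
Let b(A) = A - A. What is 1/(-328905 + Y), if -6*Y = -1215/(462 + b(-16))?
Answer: -308/101302605 ≈ -3.0404e-6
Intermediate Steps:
b(A) = 0
Y = 135/308 (Y = -(-405)/(2*(462 + 0)) = -(-405)/(2*462) = -⅙*(-405/154) = 135/308 ≈ 0.43831)
1/(-328905 + Y) = 1/(-328905 + 135/308) = 1/(-101302605/308) = -308/101302605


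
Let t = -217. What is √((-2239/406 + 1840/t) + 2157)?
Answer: √339467993578/12586 ≈ 46.293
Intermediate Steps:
√((-2239/406 + 1840/t) + 2157) = √((-2239/406 + 1840/(-217)) + 2157) = √((-2239*1/406 + 1840*(-1/217)) + 2157) = √((-2239/406 - 1840/217) + 2157) = √(-176129/12586 + 2157) = √(26971873/12586) = √339467993578/12586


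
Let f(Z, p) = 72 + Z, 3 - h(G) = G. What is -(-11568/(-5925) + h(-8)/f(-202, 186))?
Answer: -95911/51350 ≈ -1.8678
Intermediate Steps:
h(G) = 3 - G
-(-11568/(-5925) + h(-8)/f(-202, 186)) = -(-11568/(-5925) + (3 - 1*(-8))/(72 - 202)) = -(-11568*(-1/5925) + (3 + 8)/(-130)) = -(3856/1975 + 11*(-1/130)) = -(3856/1975 - 11/130) = -1*95911/51350 = -95911/51350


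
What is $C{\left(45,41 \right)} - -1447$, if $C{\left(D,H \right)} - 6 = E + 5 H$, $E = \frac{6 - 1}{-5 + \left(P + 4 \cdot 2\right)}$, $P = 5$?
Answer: $\frac{13269}{8} \approx 1658.6$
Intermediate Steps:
$E = \frac{5}{8}$ ($E = \frac{6 - 1}{-5 + \left(5 + 4 \cdot 2\right)} = \frac{5}{-5 + \left(5 + 8\right)} = \frac{5}{-5 + 13} = \frac{5}{8} \approx 0.625$)
$C{\left(D,H \right)} = \frac{53}{8} + 5 H$ ($C{\left(D,H \right)} = 6 + \left(\frac{5}{8} + 5 H\right) = \frac{53}{8} + 5 H$)
$C{\left(45,41 \right)} - -1447 = \left(\frac{53}{8} + 5 \cdot 41\right) - -1447 = \left(\frac{53}{8} + 205\right) + 1447 = \frac{1693}{8} + 1447 = \frac{13269}{8}$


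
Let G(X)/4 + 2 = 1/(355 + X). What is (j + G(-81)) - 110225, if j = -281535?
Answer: -53672214/137 ≈ -3.9177e+5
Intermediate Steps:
G(X) = -8 + 4/(355 + X)
(j + G(-81)) - 110225 = (-281535 + 4*(-709 - 2*(-81))/(355 - 81)) - 110225 = (-281535 + 4*(-709 + 162)/274) - 110225 = (-281535 + 4*(1/274)*(-547)) - 110225 = (-281535 - 1094/137) - 110225 = -38571389/137 - 110225 = -53672214/137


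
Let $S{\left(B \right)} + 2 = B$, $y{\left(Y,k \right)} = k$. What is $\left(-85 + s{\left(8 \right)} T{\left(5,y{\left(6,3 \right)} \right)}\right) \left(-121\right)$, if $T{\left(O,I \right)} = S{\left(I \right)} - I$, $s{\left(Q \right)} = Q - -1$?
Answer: $12463$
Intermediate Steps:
$s{\left(Q \right)} = 1 + Q$ ($s{\left(Q \right)} = Q + 1 = 1 + Q$)
$S{\left(B \right)} = -2 + B$
$T{\left(O,I \right)} = -2$ ($T{\left(O,I \right)} = \left(-2 + I\right) - I = -2$)
$\left(-85 + s{\left(8 \right)} T{\left(5,y{\left(6,3 \right)} \right)}\right) \left(-121\right) = \left(-85 + \left(1 + 8\right) \left(-2\right)\right) \left(-121\right) = \left(-85 + 9 \left(-2\right)\right) \left(-121\right) = \left(-85 - 18\right) \left(-121\right) = \left(-103\right) \left(-121\right) = 12463$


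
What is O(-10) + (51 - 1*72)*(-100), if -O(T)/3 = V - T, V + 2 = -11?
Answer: 2109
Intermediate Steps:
V = -13 (V = -2 - 11 = -13)
O(T) = 39 + 3*T (O(T) = -3*(-13 - T) = 39 + 3*T)
O(-10) + (51 - 1*72)*(-100) = (39 + 3*(-10)) + (51 - 1*72)*(-100) = (39 - 30) + (51 - 72)*(-100) = 9 - 21*(-100) = 9 + 2100 = 2109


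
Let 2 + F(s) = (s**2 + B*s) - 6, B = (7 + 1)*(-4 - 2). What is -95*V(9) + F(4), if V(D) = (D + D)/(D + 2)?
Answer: -3734/11 ≈ -339.45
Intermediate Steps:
B = -48 (B = 8*(-6) = -48)
F(s) = -8 + s**2 - 48*s (F(s) = -2 + ((s**2 - 48*s) - 6) = -2 + (-6 + s**2 - 48*s) = -8 + s**2 - 48*s)
V(D) = 2*D/(2 + D) (V(D) = (2*D)/(2 + D) = 2*D/(2 + D))
-95*V(9) + F(4) = -190*9/(2 + 9) + (-8 + 4**2 - 48*4) = -190*9/11 + (-8 + 16 - 192) = -190*9/11 - 184 = -95*18/11 - 184 = -1710/11 - 184 = -3734/11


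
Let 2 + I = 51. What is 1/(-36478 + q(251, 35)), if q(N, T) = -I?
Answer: -1/36527 ≈ -2.7377e-5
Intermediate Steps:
I = 49 (I = -2 + 51 = 49)
q(N, T) = -49 (q(N, T) = -1*49 = -49)
1/(-36478 + q(251, 35)) = 1/(-36478 - 49) = 1/(-36527) = -1/36527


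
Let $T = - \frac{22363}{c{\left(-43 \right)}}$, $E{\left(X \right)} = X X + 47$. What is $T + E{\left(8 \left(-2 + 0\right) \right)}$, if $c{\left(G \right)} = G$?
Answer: $\frac{35392}{43} \approx 823.07$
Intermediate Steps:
$E{\left(X \right)} = 47 + X^{2}$ ($E{\left(X \right)} = X^{2} + 47 = 47 + X^{2}$)
$T = \frac{22363}{43}$ ($T = - \frac{22363}{-43} = \left(-22363\right) \left(- \frac{1}{43}\right) = \frac{22363}{43} \approx 520.07$)
$T + E{\left(8 \left(-2 + 0\right) \right)} = \frac{22363}{43} + \left(47 + \left(8 \left(-2 + 0\right)\right)^{2}\right) = \frac{22363}{43} + \left(47 + \left(8 \left(-2\right)\right)^{2}\right) = \frac{22363}{43} + \left(47 + \left(-16\right)^{2}\right) = \frac{22363}{43} + \left(47 + 256\right) = \frac{22363}{43} + 303 = \frac{35392}{43}$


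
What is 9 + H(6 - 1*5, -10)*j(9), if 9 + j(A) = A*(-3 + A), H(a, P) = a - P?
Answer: 504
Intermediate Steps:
j(A) = -9 + A*(-3 + A)
9 + H(6 - 1*5, -10)*j(9) = 9 + ((6 - 1*5) - 1*(-10))*(-9 + 9**2 - 3*9) = 9 + ((6 - 5) + 10)*(-9 + 81 - 27) = 9 + (1 + 10)*45 = 9 + 11*45 = 9 + 495 = 504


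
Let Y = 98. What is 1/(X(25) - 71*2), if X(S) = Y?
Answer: -1/44 ≈ -0.022727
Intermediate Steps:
X(S) = 98
1/(X(25) - 71*2) = 1/(98 - 71*2) = 1/(98 - 142) = 1/(-44) = -1/44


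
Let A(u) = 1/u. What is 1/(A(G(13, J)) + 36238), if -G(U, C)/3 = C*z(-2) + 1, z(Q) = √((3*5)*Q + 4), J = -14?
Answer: 1662345771/60240085940785 + 42*I*√26/60240085940785 ≈ 2.7595e-5 + 3.5551e-12*I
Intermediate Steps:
z(Q) = √(4 + 15*Q) (z(Q) = √(15*Q + 4) = √(4 + 15*Q))
G(U, C) = -3 - 3*I*C*√26 (G(U, C) = -3*(C*√(4 + 15*(-2)) + 1) = -3*(C*√(4 - 30) + 1) = -3*(C*√(-26) + 1) = -3*(C*(I*√26) + 1) = -3*(I*C*√26 + 1) = -3*(1 + I*C*√26) = -3 - 3*I*C*√26)
1/(A(G(13, J)) + 36238) = 1/(1/(-3 - 3*I*(-14)*√26) + 36238) = 1/(1/(-3 + 42*I*√26) + 36238) = 1/(36238 + 1/(-3 + 42*I*√26))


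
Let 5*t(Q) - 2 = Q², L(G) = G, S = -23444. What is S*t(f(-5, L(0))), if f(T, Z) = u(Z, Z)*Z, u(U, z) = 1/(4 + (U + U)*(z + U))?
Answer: -46888/5 ≈ -9377.6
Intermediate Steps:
u(U, z) = 1/(4 + 2*U*(U + z)) (u(U, z) = 1/(4 + (2*U)*(U + z)) = 1/(4 + 2*U*(U + z)))
f(T, Z) = Z/(2*(2 + 2*Z²)) (f(T, Z) = (1/(2*(2 + Z² + Z*Z)))*Z = (1/(2*(2 + Z² + Z²)))*Z = (1/(2*(2 + 2*Z²)))*Z = Z/(2*(2 + 2*Z²)))
t(Q) = ⅖ + Q²/5
S*t(f(-5, L(0))) = -23444*(⅖ + ((¼)*0/(1 + 0²))²/5) = -23444*(⅖ + ((¼)*0/(1 + 0))²/5) = -23444*(⅖ + ((¼)*0/1)²/5) = -23444*(⅖ + ((¼)*0*1)²/5) = -23444*(⅖ + (⅕)*0²) = -23444*(⅖ + (⅕)*0) = -23444*(⅖ + 0) = -23444*⅖ = -46888/5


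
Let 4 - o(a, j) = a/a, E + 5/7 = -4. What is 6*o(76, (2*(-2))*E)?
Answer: 18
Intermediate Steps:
E = -33/7 (E = -5/7 - 4 = -33/7 ≈ -4.7143)
o(a, j) = 3 (o(a, j) = 4 - a/a = 4 - 1*1 = 4 - 1 = 3)
6*o(76, (2*(-2))*E) = 6*3 = 18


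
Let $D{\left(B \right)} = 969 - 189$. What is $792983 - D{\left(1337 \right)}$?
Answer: $792203$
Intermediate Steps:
$D{\left(B \right)} = 780$
$792983 - D{\left(1337 \right)} = 792983 - 780 = 792203$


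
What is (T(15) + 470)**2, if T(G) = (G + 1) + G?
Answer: 251001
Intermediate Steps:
T(G) = 1 + 2*G (T(G) = (1 + G) + G = 1 + 2*G)
(T(15) + 470)**2 = ((1 + 2*15) + 470)**2 = ((1 + 30) + 470)**2 = (31 + 470)**2 = 501**2 = 251001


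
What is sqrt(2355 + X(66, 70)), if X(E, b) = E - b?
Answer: sqrt(2351) ≈ 48.487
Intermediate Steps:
sqrt(2355 + X(66, 70)) = sqrt(2355 + (66 - 1*70)) = sqrt(2355 + (66 - 70)) = sqrt(2355 - 4) = sqrt(2351)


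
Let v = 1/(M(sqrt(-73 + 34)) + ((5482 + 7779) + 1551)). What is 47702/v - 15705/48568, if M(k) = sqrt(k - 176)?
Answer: 34316304365927/48568 + 47702*sqrt(-176 + I*sqrt(39)) ≈ 7.0657e+8 + 6.3294e+5*I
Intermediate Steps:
M(k) = sqrt(-176 + k)
v = 1/(14812 + sqrt(-176 + I*sqrt(39))) (v = 1/(sqrt(-176 + sqrt(-73 + 34)) + ((5482 + 7779) + 1551)) = 1/(sqrt(-176 + sqrt(-39)) + (13261 + 1551)) = 1/(sqrt(-176 + I*sqrt(39)) + 14812) = 1/(14812 + sqrt(-176 + I*sqrt(39))) ≈ 6.7512e-5 - 6.05e-8*I)
47702/v - 15705/48568 = 47702/(1/(14812 + sqrt(-176 + I*sqrt(39)))) - 15705/48568 = 47702*(14812 + sqrt(-176 + I*sqrt(39))) - 15705*1/48568 = (706562024 + 47702*sqrt(-176 + I*sqrt(39))) - 15705/48568 = 34316304365927/48568 + 47702*sqrt(-176 + I*sqrt(39))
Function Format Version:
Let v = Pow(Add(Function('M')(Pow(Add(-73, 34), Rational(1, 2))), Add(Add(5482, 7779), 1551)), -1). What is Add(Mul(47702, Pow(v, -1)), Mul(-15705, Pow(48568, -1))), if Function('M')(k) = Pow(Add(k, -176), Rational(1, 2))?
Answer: Add(Rational(34316304365927, 48568), Mul(47702, Pow(Add(-176, Mul(I, Pow(39, Rational(1, 2)))), Rational(1, 2)))) ≈ Add(7.0657e+8, Mul(6.3294e+5, I))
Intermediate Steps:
Function('M')(k) = Pow(Add(-176, k), Rational(1, 2))
v = Pow(Add(14812, Pow(Add(-176, Mul(I, Pow(39, Rational(1, 2)))), Rational(1, 2))), -1) (v = Pow(Add(Pow(Add(-176, Pow(Add(-73, 34), Rational(1, 2))), Rational(1, 2)), Add(Add(5482, 7779), 1551)), -1) = Pow(Add(Pow(Add(-176, Pow(-39, Rational(1, 2))), Rational(1, 2)), Add(13261, 1551)), -1) = Pow(Add(Pow(Add(-176, Mul(I, Pow(39, Rational(1, 2)))), Rational(1, 2)), 14812), -1) = Pow(Add(14812, Pow(Add(-176, Mul(I, Pow(39, Rational(1, 2)))), Rational(1, 2))), -1) ≈ Add(6.7512e-5, Mul(-6.05e-8, I)))
Add(Mul(47702, Pow(v, -1)), Mul(-15705, Pow(48568, -1))) = Add(Mul(47702, Pow(Pow(Add(14812, Pow(Add(-176, Mul(I, Pow(39, Rational(1, 2)))), Rational(1, 2))), -1), -1)), Mul(-15705, Pow(48568, -1))) = Add(Mul(47702, Add(14812, Pow(Add(-176, Mul(I, Pow(39, Rational(1, 2)))), Rational(1, 2)))), Mul(-15705, Rational(1, 48568))) = Add(Add(706562024, Mul(47702, Pow(Add(-176, Mul(I, Pow(39, Rational(1, 2)))), Rational(1, 2)))), Rational(-15705, 48568)) = Add(Rational(34316304365927, 48568), Mul(47702, Pow(Add(-176, Mul(I, Pow(39, Rational(1, 2)))), Rational(1, 2))))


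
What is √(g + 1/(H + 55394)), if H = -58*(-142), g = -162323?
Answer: I*√73023290297230/21210 ≈ 402.89*I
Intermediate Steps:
H = 8236
√(g + 1/(H + 55394)) = √(-162323 + 1/(8236 + 55394)) = √(-162323 + 1/63630) = √(-10328612489/63630) = I*√73023290297230/21210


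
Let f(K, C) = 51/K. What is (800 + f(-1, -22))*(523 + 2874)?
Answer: 2544353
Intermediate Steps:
(800 + f(-1, -22))*(523 + 2874) = (800 + 51/(-1))*(523 + 2874) = (800 + 51*(-1))*3397 = (800 - 51)*3397 = 749*3397 = 2544353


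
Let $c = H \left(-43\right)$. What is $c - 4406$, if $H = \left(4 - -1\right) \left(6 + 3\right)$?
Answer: $-6341$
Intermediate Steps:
$H = 45$ ($H = \left(4 + 1\right) 9 = 5 \cdot 9 = 45$)
$c = -1935$ ($c = 45 \left(-43\right) = -1935$)
$c - 4406 = -1935 - 4406 = -6341$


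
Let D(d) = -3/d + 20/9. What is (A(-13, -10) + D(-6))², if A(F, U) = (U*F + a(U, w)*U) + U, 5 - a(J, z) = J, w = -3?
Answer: 241081/324 ≈ 744.08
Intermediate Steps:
a(J, z) = 5 - J
A(F, U) = U + F*U + U*(5 - U) (A(F, U) = (U*F + (5 - U)*U) + U = (F*U + U*(5 - U)) + U = U + F*U + U*(5 - U))
D(d) = 20/9 - 3/d (D(d) = -3/d + 20*(⅑) = -3/d + 20/9 = 20/9 - 3/d)
(A(-13, -10) + D(-6))² = (-10*(6 - 13 - 1*(-10)) + (20/9 - 3/(-6)))² = (-10*(6 - 13 + 10) + (20/9 - 3*(-⅙)))² = (-10*3 + (20/9 + ½))² = (-30 + 49/18)² = (-491/18)² = 241081/324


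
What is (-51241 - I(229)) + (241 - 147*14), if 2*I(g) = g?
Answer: -106345/2 ≈ -53173.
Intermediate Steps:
I(g) = g/2
(-51241 - I(229)) + (241 - 147*14) = (-51241 - 229/2) + (241 - 147*14) = (-51241 - 1*229/2) + (241 - 2058) = (-51241 - 229/2) - 1817 = -102711/2 - 1817 = -106345/2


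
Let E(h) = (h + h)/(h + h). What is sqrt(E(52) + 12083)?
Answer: 2*sqrt(3021) ≈ 109.93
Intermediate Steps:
E(h) = 1 (E(h) = (2*h)/((2*h)) = (2*h)*(1/(2*h)) = 1)
sqrt(E(52) + 12083) = sqrt(1 + 12083) = sqrt(12084) = 2*sqrt(3021)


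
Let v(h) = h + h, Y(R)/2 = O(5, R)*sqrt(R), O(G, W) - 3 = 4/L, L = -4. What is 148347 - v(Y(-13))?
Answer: 148347 - 8*I*sqrt(13) ≈ 1.4835e+5 - 28.844*I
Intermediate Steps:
O(G, W) = 2 (O(G, W) = 3 + 4/(-4) = 3 + 4*(-1/4) = 3 - 1 = 2)
Y(R) = 4*sqrt(R) (Y(R) = 2*(2*sqrt(R)) = 4*sqrt(R))
v(h) = 2*h
148347 - v(Y(-13)) = 148347 - 2*4*sqrt(-13) = 148347 - 2*4*(I*sqrt(13)) = 148347 - 2*4*I*sqrt(13) = 148347 - 8*I*sqrt(13)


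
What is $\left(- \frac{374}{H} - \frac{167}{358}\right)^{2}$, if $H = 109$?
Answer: $\frac{23132889025}{1522716484} \approx 15.192$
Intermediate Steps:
$\left(- \frac{374}{H} - \frac{167}{358}\right)^{2} = \left(- \frac{374}{109} - \frac{167}{358}\right)^{2} = \left(- \frac{152095}{39022}\right)^{2} = \frac{23132889025}{1522716484}$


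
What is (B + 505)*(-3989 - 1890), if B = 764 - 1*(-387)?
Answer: -9735624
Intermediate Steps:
B = 1151 (B = 764 + 387 = 1151)
(B + 505)*(-3989 - 1890) = (1151 + 505)*(-3989 - 1890) = 1656*(-5879) = -9735624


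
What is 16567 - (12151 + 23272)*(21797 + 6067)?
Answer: -987009905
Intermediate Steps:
16567 - (12151 + 23272)*(21797 + 6067) = 16567 - 35423*27864 = 16567 - 1*987026472 = 16567 - 987026472 = -987009905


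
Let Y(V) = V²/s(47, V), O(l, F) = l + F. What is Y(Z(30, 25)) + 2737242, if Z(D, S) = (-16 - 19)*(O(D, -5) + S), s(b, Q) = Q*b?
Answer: 128648624/47 ≈ 2.7372e+6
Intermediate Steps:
O(l, F) = F + l
Z(D, S) = 175 - 35*D - 35*S (Z(D, S) = (-16 - 19)*((-5 + D) + S) = -35*(-5 + D + S) = 175 - 35*D - 35*S)
Y(V) = V/47 (Y(V) = V²/((V*47)) = V²/((47*V)) = V²*(1/(47*V)) = V/47)
Y(Z(30, 25)) + 2737242 = (175 - 35*30 - 35*25)/47 + 2737242 = (175 - 1050 - 875)/47 + 2737242 = (1/47)*(-1750) + 2737242 = -1750/47 + 2737242 = 128648624/47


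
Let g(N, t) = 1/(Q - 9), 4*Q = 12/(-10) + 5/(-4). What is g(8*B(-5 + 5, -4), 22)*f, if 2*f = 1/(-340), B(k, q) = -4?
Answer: 2/13073 ≈ 0.00015299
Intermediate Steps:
Q = -49/80 (Q = (12/(-10) + 5/(-4))/4 = (12*(-⅒) + 5*(-¼))/4 = (-6/5 - 5/4)/4 = (¼)*(-49/20) = -49/80 ≈ -0.61250)
f = -1/680 (f = (½)/(-340) = (½)*(-1/340) = -1/680 ≈ -0.0014706)
g(N, t) = -80/769 (g(N, t) = 1/(-49/80 - 9) = 1/(-769/80) = -80/769)
g(8*B(-5 + 5, -4), 22)*f = -80/769*(-1/680) = 2/13073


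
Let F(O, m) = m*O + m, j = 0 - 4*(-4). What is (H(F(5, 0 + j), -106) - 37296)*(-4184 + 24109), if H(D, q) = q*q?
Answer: -519245500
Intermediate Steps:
j = 16 (j = 0 + 16 = 16)
F(O, m) = m + O*m (F(O, m) = O*m + m = m + O*m)
H(D, q) = q²
(H(F(5, 0 + j), -106) - 37296)*(-4184 + 24109) = ((-106)² - 37296)*(-4184 + 24109) = (11236 - 37296)*19925 = -26060*19925 = -519245500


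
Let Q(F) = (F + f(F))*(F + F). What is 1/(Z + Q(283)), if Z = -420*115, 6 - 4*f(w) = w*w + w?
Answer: -1/11259911 ≈ -8.8811e-8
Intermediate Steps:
f(w) = 3/2 - w/4 - w²/4 (f(w) = 3/2 - (w*w + w)/4 = 3/2 - (w² + w)/4 = 3/2 - (w + w²)/4 = 3/2 + (-w/4 - w²/4) = 3/2 - w/4 - w²/4)
Q(F) = 2*F*(3/2 - F²/4 + 3*F/4) (Q(F) = (F + (3/2 - F/4 - F²/4))*(F + F) = (3/2 - F²/4 + 3*F/4)*(2*F) = 2*F*(3/2 - F²/4 + 3*F/4))
Z = -48300
1/(Z + Q(283)) = 1/(-48300 + (½)*283*(6 - 1*283² + 3*283)) = 1/(-48300 + (½)*283*(6 - 1*80089 + 849)) = 1/(-48300 + (½)*283*(6 - 80089 + 849)) = 1/(-48300 + (½)*283*(-79234)) = 1/(-48300 - 11211611) = 1/(-11259911) = -1/11259911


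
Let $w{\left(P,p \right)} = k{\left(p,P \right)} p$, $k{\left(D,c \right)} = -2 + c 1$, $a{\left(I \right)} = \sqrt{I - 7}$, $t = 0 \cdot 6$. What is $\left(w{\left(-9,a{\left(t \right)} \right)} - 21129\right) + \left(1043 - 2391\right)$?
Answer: $-22477 - 11 i \sqrt{7} \approx -22477.0 - 29.103 i$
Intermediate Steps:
$t = 0$
$a{\left(I \right)} = \sqrt{-7 + I}$
$k{\left(D,c \right)} = -2 + c$
$w{\left(P,p \right)} = p \left(-2 + P\right)$ ($w{\left(P,p \right)} = \left(-2 + P\right) p = p \left(-2 + P\right)$)
$\left(w{\left(-9,a{\left(t \right)} \right)} - 21129\right) + \left(1043 - 2391\right) = \left(\sqrt{-7 + 0} \left(-2 - 9\right) - 21129\right) + \left(1043 - 2391\right) = \left(\sqrt{-7} \left(-11\right) - 21129\right) + \left(1043 - 2391\right) = \left(i \sqrt{7} \left(-11\right) - 21129\right) - 1348 = \left(- 11 i \sqrt{7} - 21129\right) - 1348 = \left(-21129 - 11 i \sqrt{7}\right) - 1348 = -22477 - 11 i \sqrt{7}$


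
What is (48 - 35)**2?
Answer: 169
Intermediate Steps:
(48 - 35)**2 = 13**2 = 169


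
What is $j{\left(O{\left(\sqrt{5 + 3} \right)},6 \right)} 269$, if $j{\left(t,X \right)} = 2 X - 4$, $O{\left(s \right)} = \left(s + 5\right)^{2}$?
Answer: $2152$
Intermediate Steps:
$O{\left(s \right)} = \left(5 + s\right)^{2}$
$j{\left(t,X \right)} = -4 + 2 X$
$j{\left(O{\left(\sqrt{5 + 3} \right)},6 \right)} 269 = \left(-4 + 2 \cdot 6\right) 269 = \left(-4 + 12\right) 269 = 8 \cdot 269 = 2152$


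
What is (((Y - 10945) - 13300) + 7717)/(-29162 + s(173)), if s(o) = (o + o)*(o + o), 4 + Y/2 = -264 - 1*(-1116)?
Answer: -7416/45277 ≈ -0.16379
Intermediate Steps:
Y = 1696 (Y = -8 + 2*(-264 - 1*(-1116)) = -8 + 2*(-264 + 1116) = -8 + 2*852 = -8 + 1704 = 1696)
s(o) = 4*o² (s(o) = (2*o)*(2*o) = 4*o²)
(((Y - 10945) - 13300) + 7717)/(-29162 + s(173)) = (((1696 - 10945) - 13300) + 7717)/(-29162 + 4*173²) = ((-9249 - 13300) + 7717)/(-29162 + 4*29929) = (-22549 + 7717)/(-29162 + 119716) = -14832/90554 = -14832*1/90554 = -7416/45277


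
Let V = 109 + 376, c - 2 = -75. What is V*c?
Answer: -35405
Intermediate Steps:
c = -73 (c = 2 - 75 = -73)
V = 485
V*c = 485*(-73) = -35405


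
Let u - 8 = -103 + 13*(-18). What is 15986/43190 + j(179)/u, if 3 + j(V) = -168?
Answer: 903206/1014965 ≈ 0.88989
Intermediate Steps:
u = -329 (u = 8 + (-103 + 13*(-18)) = 8 + (-103 - 234) = 8 - 337 = -329)
j(V) = -171 (j(V) = -3 - 168 = -171)
15986/43190 + j(179)/u = 15986/43190 - 171/(-329) = 15986*(1/43190) - 171*(-1/329) = 7993/21595 + 171/329 = 903206/1014965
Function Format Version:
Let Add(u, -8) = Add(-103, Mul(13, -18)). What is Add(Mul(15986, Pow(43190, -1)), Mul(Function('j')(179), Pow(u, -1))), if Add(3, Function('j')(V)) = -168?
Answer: Rational(903206, 1014965) ≈ 0.88989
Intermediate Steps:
u = -329 (u = Add(8, Add(-103, Mul(13, -18))) = Add(8, Add(-103, -234)) = Add(8, -337) = -329)
Function('j')(V) = -171 (Function('j')(V) = Add(-3, -168) = -171)
Add(Mul(15986, Pow(43190, -1)), Mul(Function('j')(179), Pow(u, -1))) = Add(Mul(15986, Pow(43190, -1)), Mul(-171, Pow(-329, -1))) = Add(Mul(15986, Rational(1, 43190)), Mul(-171, Rational(-1, 329))) = Add(Rational(7993, 21595), Rational(171, 329)) = Rational(903206, 1014965)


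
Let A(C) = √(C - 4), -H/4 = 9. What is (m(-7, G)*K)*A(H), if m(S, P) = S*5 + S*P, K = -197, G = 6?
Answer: 30338*I*√10 ≈ 95937.0*I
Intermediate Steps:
H = -36 (H = -4*9 = -36)
m(S, P) = 5*S + P*S
A(C) = √(-4 + C)
(m(-7, G)*K)*A(H) = (-7*(5 + 6)*(-197))*√(-4 - 36) = (-7*11*(-197))*√(-40) = (-77*(-197))*(2*I*√10) = 15169*(2*I*√10) = 30338*I*√10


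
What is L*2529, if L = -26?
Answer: -65754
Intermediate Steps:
L*2529 = -26*2529 = -65754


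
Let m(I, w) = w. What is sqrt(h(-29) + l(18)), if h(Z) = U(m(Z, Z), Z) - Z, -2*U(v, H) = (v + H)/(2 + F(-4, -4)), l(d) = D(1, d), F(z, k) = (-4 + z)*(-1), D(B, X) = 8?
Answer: sqrt(3990)/10 ≈ 6.3166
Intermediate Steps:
F(z, k) = 4 - z
l(d) = 8
U(v, H) = -H/20 - v/20 (U(v, H) = -(v + H)/(2*(2 + (4 - 1*(-4)))) = -(H + v)/(2*(2 + (4 + 4))) = -(H + v)/(2*(2 + 8)) = -(H + v)/(2*10) = -(H/10 + v/10)/2 = -H/20 - v/20)
h(Z) = -11*Z/10 (h(Z) = (-Z/20 - Z/20) - Z = -Z/10 - Z = -11*Z/10)
sqrt(h(-29) + l(18)) = sqrt(-11/10*(-29) + 8) = sqrt(319/10 + 8) = sqrt(399/10) = sqrt(3990)/10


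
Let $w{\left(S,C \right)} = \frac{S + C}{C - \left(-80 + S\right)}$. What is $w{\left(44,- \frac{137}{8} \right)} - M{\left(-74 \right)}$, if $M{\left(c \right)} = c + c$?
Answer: $\frac{22563}{151} \approx 149.42$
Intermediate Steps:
$w{\left(S,C \right)} = \frac{C + S}{80 + C - S}$
$M{\left(c \right)} = 2 c$
$w{\left(44,- \frac{137}{8} \right)} - M{\left(-74 \right)} = \frac{- \frac{137}{8} + 44}{80 - \frac{137}{8} - 44} - 2 \left(-74\right) = \frac{\left(-137\right) \frac{1}{8} + 44}{80 - \frac{137}{8} - 44} - -148 = \frac{- \frac{137}{8} + 44}{80 - \frac{137}{8} - 44} + 148 = \frac{1}{\frac{151}{8}} \cdot \frac{215}{8} + 148 = \frac{8}{151} \cdot \frac{215}{8} + 148 = \frac{215}{151} + 148 = \frac{22563}{151}$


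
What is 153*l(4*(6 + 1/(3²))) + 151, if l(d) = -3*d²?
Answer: -822347/3 ≈ -2.7412e+5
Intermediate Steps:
153*l(4*(6 + 1/(3²))) + 151 = 153*(-3*16*(6 + 1/(3²))²) + 151 = 153*(-3*16*(6 + 1/9)²) + 151 = 153*(-3*16*(6 + ⅑)²) + 151 = 153*(-3*(4*(55/9))²) + 151 = 153*(-3*(220/9)²) + 151 = 153*(-3*48400/81) + 151 = 153*(-48400/27) + 151 = -822800/3 + 151 = -822347/3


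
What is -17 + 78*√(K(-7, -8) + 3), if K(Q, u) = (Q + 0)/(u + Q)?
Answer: -17 + 52*√195/5 ≈ 128.23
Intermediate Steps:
K(Q, u) = Q/(Q + u)
-17 + 78*√(K(-7, -8) + 3) = -17 + 78*√(-7/(-7 - 8) + 3) = -17 + 78*√(-7/(-15) + 3) = -17 + 78*√(-7*(-1/15) + 3) = -17 + 78*√(7/15 + 3) = -17 + 78*√(52/15) = -17 + 78*(2*√195/15) = -17 + 52*√195/5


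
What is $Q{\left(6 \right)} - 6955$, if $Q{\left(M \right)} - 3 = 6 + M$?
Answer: $-6940$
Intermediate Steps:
$Q{\left(M \right)} = 9 + M$ ($Q{\left(M \right)} = 3 + \left(6 + M\right) = 9 + M$)
$Q{\left(6 \right)} - 6955 = \left(9 + 6\right) - 6955 = 15 - 6955 = -6940$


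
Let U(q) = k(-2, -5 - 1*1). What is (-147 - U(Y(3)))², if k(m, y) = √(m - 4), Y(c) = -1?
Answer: (147 + I*√6)² ≈ 21603.0 + 720.15*I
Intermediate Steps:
k(m, y) = √(-4 + m)
U(q) = I*√6 (U(q) = √(-4 - 2) = √(-6) = I*√6)
(-147 - U(Y(3)))² = (-147 - I*√6)²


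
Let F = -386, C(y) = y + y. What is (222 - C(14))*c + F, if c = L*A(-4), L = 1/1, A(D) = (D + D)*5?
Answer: -8146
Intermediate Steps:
C(y) = 2*y
A(D) = 10*D (A(D) = (2*D)*5 = 10*D)
L = 1
c = -40 (c = 1*(10*(-4)) = 1*(-40) = -40)
(222 - C(14))*c + F = (222 - 2*14)*(-40) - 386 = (222 - 1*28)*(-40) - 386 = (222 - 28)*(-40) - 386 = 194*(-40) - 386 = -7760 - 386 = -8146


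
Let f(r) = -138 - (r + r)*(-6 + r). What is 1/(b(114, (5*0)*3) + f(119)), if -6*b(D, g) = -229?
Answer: -6/161963 ≈ -3.7046e-5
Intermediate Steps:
b(D, g) = 229/6 (b(D, g) = -1/6*(-229) = 229/6)
f(r) = -138 - 2*r*(-6 + r)
1/(b(114, (5*0)*3) + f(119)) = 1/(229/6 + (-138 - 2*119**2 + 12*119)) = 1/(229/6 + (-138 - 2*14161 + 1428)) = 1/(229/6 + (-138 - 28322 + 1428)) = 1/(229/6 - 27032) = 1/(-161963/6) = -6/161963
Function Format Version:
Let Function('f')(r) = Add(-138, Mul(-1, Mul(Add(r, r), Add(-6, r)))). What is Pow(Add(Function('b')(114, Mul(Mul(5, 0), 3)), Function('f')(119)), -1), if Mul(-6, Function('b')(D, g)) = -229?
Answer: Rational(-6, 161963) ≈ -3.7046e-5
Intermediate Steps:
Function('b')(D, g) = Rational(229, 6) (Function('b')(D, g) = Mul(Rational(-1, 6), -229) = Rational(229, 6))
Function('f')(r) = Add(-138, Mul(-2, r, Add(-6, r))) (Function('f')(r) = Add(-138, Mul(-1, Mul(Mul(2, r), Add(-6, r)))) = Add(-138, Mul(-1, Mul(2, r, Add(-6, r)))) = Add(-138, Mul(-2, r, Add(-6, r))))
Pow(Add(Function('b')(114, Mul(Mul(5, 0), 3)), Function('f')(119)), -1) = Pow(Add(Rational(229, 6), Add(-138, Mul(-2, Pow(119, 2)), Mul(12, 119))), -1) = Pow(Add(Rational(229, 6), Add(-138, Mul(-2, 14161), 1428)), -1) = Pow(Add(Rational(229, 6), Add(-138, -28322, 1428)), -1) = Pow(Add(Rational(229, 6), -27032), -1) = Pow(Rational(-161963, 6), -1) = Rational(-6, 161963)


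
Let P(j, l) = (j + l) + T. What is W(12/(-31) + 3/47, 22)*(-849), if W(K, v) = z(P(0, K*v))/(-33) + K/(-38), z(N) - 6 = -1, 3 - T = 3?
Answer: 73944221/609026 ≈ 121.41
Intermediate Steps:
T = 0 (T = 3 - 1*3 = 3 - 3 = 0)
P(j, l) = j + l (P(j, l) = (j + l) + 0 = j + l)
z(N) = 5 (z(N) = 6 - 1 = 5)
W(K, v) = -5/33 - K/38 (W(K, v) = 5/(-33) + K/(-38) = 5*(-1/33) + K*(-1/38) = -5/33 - K/38)
W(12/(-31) + 3/47, 22)*(-849) = (-5/33 - (12/(-31) + 3/47)/38)*(-849) = (-5/33 - (12*(-1/31) + 3*(1/47))/38)*(-849) = (-5/33 - (-12/31 + 3/47)/38)*(-849) = (-5/33 - 1/38*(-471/1457))*(-849) = (-5/33 + 471/55366)*(-849) = -261287/1827078*(-849) = 73944221/609026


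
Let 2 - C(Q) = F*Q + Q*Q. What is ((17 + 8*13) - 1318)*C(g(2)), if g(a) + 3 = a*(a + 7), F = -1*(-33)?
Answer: 859446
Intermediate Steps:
F = 33
g(a) = -3 + a*(7 + a) (g(a) = -3 + a*(a + 7) = -3 + a*(7 + a))
C(Q) = 2 - Q² - 33*Q (C(Q) = 2 - (33*Q + Q*Q) = 2 - (33*Q + Q²) = 2 - (Q² + 33*Q) = 2 + (-Q² - 33*Q) = 2 - Q² - 33*Q)
((17 + 8*13) - 1318)*C(g(2)) = ((17 + 8*13) - 1318)*(2 - (-3 + 2² + 7*2)² - 33*(-3 + 2² + 7*2)) = ((17 + 104) - 1318)*(2 - (-3 + 4 + 14)² - 33*(-3 + 4 + 14)) = (121 - 1318)*(2 - 1*15² - 33*15) = -1197*(2 - 1*225 - 495) = -1197*(2 - 225 - 495) = -1197*(-718) = 859446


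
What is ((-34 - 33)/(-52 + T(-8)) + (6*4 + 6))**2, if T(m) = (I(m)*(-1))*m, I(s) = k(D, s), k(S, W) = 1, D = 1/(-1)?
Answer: 1923769/1936 ≈ 993.68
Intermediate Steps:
D = -1
I(s) = 1
T(m) = -m (T(m) = (1*(-1))*m = -m)
((-34 - 33)/(-52 + T(-8)) + (6*4 + 6))**2 = ((-34 - 33)/(-52 - 1*(-8)) + (6*4 + 6))**2 = (-67/(-52 + 8) + (24 + 6))**2 = (-67/(-44) + 30)**2 = (-67*(-1/44) + 30)**2 = (67/44 + 30)**2 = (1387/44)**2 = 1923769/1936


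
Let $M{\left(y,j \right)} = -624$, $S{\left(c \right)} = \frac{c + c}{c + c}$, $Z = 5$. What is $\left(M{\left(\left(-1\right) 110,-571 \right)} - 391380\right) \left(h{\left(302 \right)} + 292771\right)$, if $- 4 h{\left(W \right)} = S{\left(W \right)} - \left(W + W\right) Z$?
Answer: $-115063268103$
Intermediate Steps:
$S{\left(c \right)} = 1$ ($S{\left(c \right)} = \frac{2 c}{2 c} = 2 c \frac{1}{2 c} = 1$)
$h{\left(W \right)} = - \frac{1}{4} + \frac{5 W}{2}$ ($h{\left(W \right)} = - \frac{1 - \left(W + W\right) 5}{4} = - \frac{1 - 2 W 5}{4} = - \frac{1 - 10 W}{4} = - \frac{1}{4} + \frac{5 W}{2}$)
$\left(M{\left(\left(-1\right) 110,-571 \right)} - 391380\right) \left(h{\left(302 \right)} + 292771\right) = \left(-624 - 391380\right) \left(\left(- \frac{1}{4} + \frac{5}{2} \cdot 302\right) + 292771\right) = - 392004 \left(\left(- \frac{1}{4} + 755\right) + 292771\right) = - 392004 \left(\frac{3019}{4} + 292771\right) = \left(-392004\right) \frac{1174103}{4} = -115063268103$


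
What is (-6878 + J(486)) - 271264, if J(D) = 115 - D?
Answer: -278513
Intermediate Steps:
(-6878 + J(486)) - 271264 = (-6878 + (115 - 1*486)) - 271264 = (-6878 + (115 - 486)) - 271264 = (-6878 - 371) - 271264 = -7249 - 271264 = -278513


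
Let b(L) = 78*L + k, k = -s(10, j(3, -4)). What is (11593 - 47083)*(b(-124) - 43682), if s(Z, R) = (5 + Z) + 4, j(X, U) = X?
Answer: 1894207770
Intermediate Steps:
s(Z, R) = 9 + Z
k = -19 (k = -(9 + 10) = -1*19 = -19)
b(L) = -19 + 78*L (b(L) = 78*L - 19 = -19 + 78*L)
(11593 - 47083)*(b(-124) - 43682) = (11593 - 47083)*((-19 + 78*(-124)) - 43682) = -35490*((-19 - 9672) - 43682) = -35490*(-9691 - 43682) = -35490*(-53373) = 1894207770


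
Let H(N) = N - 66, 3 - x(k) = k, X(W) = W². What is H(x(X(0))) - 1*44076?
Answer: -44139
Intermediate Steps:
x(k) = 3 - k
H(N) = -66 + N
H(x(X(0))) - 1*44076 = (-66 + (3 - 1*0²)) - 1*44076 = (-66 + (3 - 1*0)) - 44076 = (-66 + (3 + 0)) - 44076 = (-66 + 3) - 44076 = -63 - 44076 = -44139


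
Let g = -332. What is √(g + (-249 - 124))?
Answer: I*√705 ≈ 26.552*I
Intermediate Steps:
√(g + (-249 - 124)) = √(-332 + (-249 - 124)) = √(-332 - 373) = √(-705) = I*√705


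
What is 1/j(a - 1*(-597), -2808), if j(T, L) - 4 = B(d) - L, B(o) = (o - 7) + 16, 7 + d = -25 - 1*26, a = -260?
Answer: 1/2763 ≈ 0.00036193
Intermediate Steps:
d = -58 (d = -7 + (-25 - 1*26) = -7 + (-25 - 26) = -7 - 51 = -58)
B(o) = 9 + o (B(o) = (-7 + o) + 16 = 9 + o)
j(T, L) = -45 - L (j(T, L) = 4 + ((9 - 58) - L) = 4 + (-49 - L) = -45 - L)
1/j(a - 1*(-597), -2808) = 1/(-45 - 1*(-2808)) = 1/(-45 + 2808) = 1/2763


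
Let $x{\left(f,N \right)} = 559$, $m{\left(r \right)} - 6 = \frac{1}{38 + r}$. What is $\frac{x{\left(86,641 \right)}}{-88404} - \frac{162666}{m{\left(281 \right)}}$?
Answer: $- \frac{4587324765901}{169293660} \approx -27097.0$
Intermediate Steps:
$m{\left(r \right)} = 6 + \frac{1}{38 + r}$
$\frac{x{\left(86,641 \right)}}{-88404} - \frac{162666}{m{\left(281 \right)}} = \frac{559}{-88404} - \frac{162666}{\frac{1}{38 + 281} \left(229 + 6 \cdot 281\right)} = 559 \left(- \frac{1}{88404}\right) - \frac{162666}{\frac{1}{319} \left(229 + 1686\right)} = - \frac{559}{88404} - \frac{162666}{\frac{1}{319} \cdot 1915} = - \frac{559}{88404} - \frac{162666}{\frac{1915}{319}} = - \frac{559}{88404} - \frac{51890454}{1915} = - \frac{4587324765901}{169293660}$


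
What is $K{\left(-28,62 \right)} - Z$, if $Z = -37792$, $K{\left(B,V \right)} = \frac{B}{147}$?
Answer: $\frac{793628}{21} \approx 37792.0$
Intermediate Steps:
$K{\left(B,V \right)} = \frac{B}{147}$ ($K{\left(B,V \right)} = B \frac{1}{147} = \frac{B}{147}$)
$K{\left(-28,62 \right)} - Z = \frac{1}{147} \left(-28\right) - -37792 = - \frac{4}{21} + 37792 = \frac{793628}{21}$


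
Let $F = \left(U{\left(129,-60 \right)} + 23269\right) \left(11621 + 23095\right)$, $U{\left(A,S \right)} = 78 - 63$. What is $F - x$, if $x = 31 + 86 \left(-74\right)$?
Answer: $808333677$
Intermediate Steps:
$U{\left(A,S \right)} = 15$
$x = -6333$ ($x = 31 - 6364 = -6333$)
$F = 808327344$ ($F = \left(15 + 23269\right) \left(11621 + 23095\right) = 23284 \cdot 34716 = 808327344$)
$F - x = 808327344 - -6333 = 808327344 + 6333 = 808333677$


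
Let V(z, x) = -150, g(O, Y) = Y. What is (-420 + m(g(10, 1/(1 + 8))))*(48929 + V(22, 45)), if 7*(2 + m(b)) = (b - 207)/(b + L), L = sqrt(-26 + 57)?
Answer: -25827358583/1255 - 58388463*sqrt(31)/1255 ≈ -2.0839e+7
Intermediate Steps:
L = sqrt(31) ≈ 5.5678
m(b) = -2 + (-207 + b)/(7*(b + sqrt(31))) (m(b) = -2 + ((b - 207)/(b + sqrt(31)))/7 = -2 + ((-207 + b)/(b + sqrt(31)))/7 = -2 + (-207 + b)/(7*(b + sqrt(31))))
(-420 + m(g(10, 1/(1 + 8))))*(48929 + V(22, 45)) = (-420 + (-207 - 14*sqrt(31) - 13/(1 + 8))/(7*(1/(1 + 8) + sqrt(31))))*(48929 - 150) = (-420 + (-207 - 14*sqrt(31) - 13/9)/(7*(1/9 + sqrt(31))))*48779 = (-420 + (-1876/9 - 14*sqrt(31))/(7*(1/9 + sqrt(31))))*48779 = -20487180 + 48779*(-1876/9 - 14*sqrt(31))/(7*(1/9 + sqrt(31)))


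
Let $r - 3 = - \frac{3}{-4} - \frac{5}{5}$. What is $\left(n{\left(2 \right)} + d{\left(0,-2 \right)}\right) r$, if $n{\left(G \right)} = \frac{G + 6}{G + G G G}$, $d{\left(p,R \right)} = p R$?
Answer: $\frac{11}{5} \approx 2.2$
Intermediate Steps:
$d{\left(p,R \right)} = R p$
$r = \frac{11}{4}$ ($r = 3 - \left(1 - \frac{3}{4}\right) = 3 - \frac{1}{4} = \frac{11}{4} \approx 2.75$)
$n{\left(G \right)} = \frac{6 + G}{G + G^{3}}$ ($n{\left(G \right)} = \frac{6 + G}{G + G^{2} G} = \frac{6 + G}{G + G^{3}}$)
$\left(n{\left(2 \right)} + d{\left(0,-2 \right)}\right) r = \left(\frac{6 + 2}{2 + 2^{3}} - 0\right) \frac{11}{4} = \left(\frac{1}{2 + 8} \cdot 8 + 0\right) \frac{11}{4} = \left(\frac{1}{10} \cdot 8 + 0\right) \frac{11}{4} = \left(\frac{4}{5} + 0\right) \frac{11}{4} = \frac{4}{5} \cdot \frac{11}{4} = \frac{11}{5}$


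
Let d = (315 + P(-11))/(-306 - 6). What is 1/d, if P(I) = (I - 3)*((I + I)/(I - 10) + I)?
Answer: -936/1363 ≈ -0.68672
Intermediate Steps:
P(I) = (-3 + I)*(I + 2*I/(-10 + I)) (P(I) = (-3 + I)*((2*I)/(-10 + I) + I) = (-3 + I)*(2*I/(-10 + I) + I) = (-3 + I)*(I + 2*I/(-10 + I)))
d = -1363/936 (d = (315 - 11*(24 + (-11)**2 - 11*(-11))/(-10 - 11))/(-306 - 6) = (315 - 11*(24 + 121 + 121)/(-21))/(-312) = (315 - 11*(-1/21)*266)*(-1/312) = (315 + 418/3)*(-1/312) = (1363/3)*(-1/312) = -1363/936 ≈ -1.4562)
1/d = 1/(-1363/936) = -936/1363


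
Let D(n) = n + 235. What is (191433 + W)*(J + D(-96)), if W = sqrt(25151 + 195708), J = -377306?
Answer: -72202210311 - 377167*sqrt(220859) ≈ -7.2380e+10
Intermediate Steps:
D(n) = 235 + n
W = sqrt(220859) ≈ 469.96
(191433 + W)*(J + D(-96)) = (191433 + sqrt(220859))*(-377306 + (235 - 96)) = (191433 + sqrt(220859))*(-377306 + 139) = (191433 + sqrt(220859))*(-377167) = -72202210311 - 377167*sqrt(220859)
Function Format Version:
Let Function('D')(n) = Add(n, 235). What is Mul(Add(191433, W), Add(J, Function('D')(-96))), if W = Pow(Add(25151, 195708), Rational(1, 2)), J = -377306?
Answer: Add(-72202210311, Mul(-377167, Pow(220859, Rational(1, 2)))) ≈ -7.2380e+10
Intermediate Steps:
Function('D')(n) = Add(235, n)
W = Pow(220859, Rational(1, 2)) ≈ 469.96
Mul(Add(191433, W), Add(J, Function('D')(-96))) = Mul(Add(191433, Pow(220859, Rational(1, 2))), Add(-377306, Add(235, -96))) = Mul(Add(191433, Pow(220859, Rational(1, 2))), Add(-377306, 139)) = Mul(Add(191433, Pow(220859, Rational(1, 2))), -377167) = Add(-72202210311, Mul(-377167, Pow(220859, Rational(1, 2))))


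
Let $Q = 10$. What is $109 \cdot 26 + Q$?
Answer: $2844$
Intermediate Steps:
$109 \cdot 26 + Q = 109 \cdot 26 + 10 = 2834 + 10 = 2844$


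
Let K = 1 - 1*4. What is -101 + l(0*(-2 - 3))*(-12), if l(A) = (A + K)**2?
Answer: -209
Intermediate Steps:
K = -3 (K = 1 - 4 = -3)
l(A) = (-3 + A)**2 (l(A) = (A - 3)**2 = (-3 + A)**2)
-101 + l(0*(-2 - 3))*(-12) = -101 + (-3 + 0*(-2 - 3))**2*(-12) = -101 + (-3 + 0*(-5))**2*(-12) = -101 + (-3 + 0)**2*(-12) = -101 + (-3)**2*(-12) = -101 + 9*(-12) = -101 - 108 = -209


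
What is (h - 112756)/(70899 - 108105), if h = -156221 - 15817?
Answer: 142397/18603 ≈ 7.6545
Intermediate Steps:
h = -172038
(h - 112756)/(70899 - 108105) = (-172038 - 112756)/(70899 - 108105) = -284794/(-37206) = -284794*(-1/37206) = 142397/18603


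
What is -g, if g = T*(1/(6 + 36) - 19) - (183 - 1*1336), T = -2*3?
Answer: -8868/7 ≈ -1266.9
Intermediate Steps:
T = -6
g = 8868/7 (g = -6*(1/(6 + 36) - 19) - (183 - 1*1336) = -6*(1/42 - 19) - (183 - 1336) = -6*(1/42 - 19) - 1*(-1153) = -6*(-797/42) + 1153 = 797/7 + 1153 = 8868/7 ≈ 1266.9)
-g = -1*8868/7 = -8868/7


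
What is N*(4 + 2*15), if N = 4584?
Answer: 155856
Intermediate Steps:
N*(4 + 2*15) = 4584*(4 + 2*15) = 4584*(4 + 30) = 4584*34 = 155856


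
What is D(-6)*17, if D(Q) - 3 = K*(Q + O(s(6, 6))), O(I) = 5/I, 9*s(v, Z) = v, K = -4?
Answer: -51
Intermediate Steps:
s(v, Z) = v/9
D(Q) = -27 - 4*Q (D(Q) = 3 - 4*(Q + 5/(((1/9)*6))) = 3 - 4*(Q + 5/(2/3)) = 3 - 4*(Q + 5*(3/2)) = 3 - 4*(Q + 15/2) = 3 - 4*(15/2 + Q) = 3 + (-30 - 4*Q) = -27 - 4*Q)
D(-6)*17 = (-27 - 4*(-6))*17 = (-27 + 24)*17 = -3*17 = -51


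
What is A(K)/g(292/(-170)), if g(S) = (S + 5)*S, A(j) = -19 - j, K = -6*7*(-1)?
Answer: 440725/40734 ≈ 10.820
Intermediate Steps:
K = 42 (K = -42*(-1) = 42)
g(S) = S*(5 + S) (g(S) = (5 + S)*S = S*(5 + S))
A(K)/g(292/(-170)) = (-19 - 1*42)/(((292/(-170))*(5 + 292/(-170)))) = (-19 - 42)/(((292*(-1/170))*(5 + 292*(-1/170)))) = -61*(-85/(146*(5 - 146/85))) = -61/((-146/85*279/85)) = -61/(-40734/7225) = -61*(-7225/40734) = 440725/40734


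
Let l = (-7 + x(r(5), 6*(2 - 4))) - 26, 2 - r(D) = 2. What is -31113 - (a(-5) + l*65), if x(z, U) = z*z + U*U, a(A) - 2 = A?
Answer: -38325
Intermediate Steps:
a(A) = 2 + A
r(D) = 0 (r(D) = 2 - 1*2 = 2 - 2 = 0)
x(z, U) = U² + z² (x(z, U) = z² + U² = U² + z²)
l = 111 (l = (-7 + ((6*(2 - 4))² + 0²)) - 26 = (-7 + ((6*(-2))² + 0)) - 26 = (-7 + ((-12)² + 0)) - 26 = (-7 + (144 + 0)) - 26 = (-7 + 144) - 26 = 137 - 26 = 111)
-31113 - (a(-5) + l*65) = -31113 - ((2 - 5) + 111*65) = -31113 - (-3 + 7215) = -31113 - 1*7212 = -31113 - 7212 = -38325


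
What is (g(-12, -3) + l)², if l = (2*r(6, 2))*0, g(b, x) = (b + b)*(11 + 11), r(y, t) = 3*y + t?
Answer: 278784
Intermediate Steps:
r(y, t) = t + 3*y
g(b, x) = 44*b (g(b, x) = (2*b)*22 = 44*b)
l = 0 (l = (2*(2 + 3*6))*0 = (2*(2 + 18))*0 = (2*20)*0 = 40*0 = 0)
(g(-12, -3) + l)² = (44*(-12) + 0)² = (-528 + 0)² = (-528)² = 278784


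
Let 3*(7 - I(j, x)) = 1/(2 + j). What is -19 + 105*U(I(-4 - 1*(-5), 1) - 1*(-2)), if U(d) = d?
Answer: 2743/3 ≈ 914.33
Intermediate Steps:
I(j, x) = 7 - 1/(3*(2 + j))
-19 + 105*U(I(-4 - 1*(-5), 1) - 1*(-2)) = -19 + 105*((41 + 21*(-4 - 1*(-5)))/(3*(2 + (-4 - 1*(-5)))) - 1*(-2)) = -19 + 105*((41 + 21*(-4 + 5))/(3*(2 + (-4 + 5))) + 2) = -19 + 105*((41 + 21*1)/(3*(2 + 1)) + 2) = -19 + 105*((⅓)*(41 + 21)/3 + 2) = -19 + 105*((⅓)*(⅓)*62 + 2) = -19 + 105*(62/9 + 2) = -19 + 105*(80/9) = -19 + 2800/3 = 2743/3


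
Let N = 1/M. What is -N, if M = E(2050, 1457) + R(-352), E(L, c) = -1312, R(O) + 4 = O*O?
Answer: -1/122588 ≈ -8.1574e-6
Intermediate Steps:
R(O) = -4 + O² (R(O) = -4 + O*O = -4 + O²)
M = 122588 (M = -1312 + (-4 + (-352)²) = -1312 + (-4 + 123904) = -1312 + 123900 = 122588)
N = 1/122588 ≈ 8.1574e-6
-N = -1*1/122588 = -1/122588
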